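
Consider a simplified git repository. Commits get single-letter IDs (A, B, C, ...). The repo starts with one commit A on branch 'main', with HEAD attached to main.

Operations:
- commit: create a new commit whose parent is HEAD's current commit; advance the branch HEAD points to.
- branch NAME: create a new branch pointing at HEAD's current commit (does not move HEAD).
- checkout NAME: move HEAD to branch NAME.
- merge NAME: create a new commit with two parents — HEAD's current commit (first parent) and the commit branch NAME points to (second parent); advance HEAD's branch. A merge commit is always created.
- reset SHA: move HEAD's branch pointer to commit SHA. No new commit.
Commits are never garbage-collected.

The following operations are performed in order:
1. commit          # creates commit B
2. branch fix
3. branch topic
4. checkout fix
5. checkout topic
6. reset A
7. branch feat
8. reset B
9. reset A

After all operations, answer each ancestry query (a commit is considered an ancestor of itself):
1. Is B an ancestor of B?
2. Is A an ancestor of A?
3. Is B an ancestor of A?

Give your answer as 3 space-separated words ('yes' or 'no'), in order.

After op 1 (commit): HEAD=main@B [main=B]
After op 2 (branch): HEAD=main@B [fix=B main=B]
After op 3 (branch): HEAD=main@B [fix=B main=B topic=B]
After op 4 (checkout): HEAD=fix@B [fix=B main=B topic=B]
After op 5 (checkout): HEAD=topic@B [fix=B main=B topic=B]
After op 6 (reset): HEAD=topic@A [fix=B main=B topic=A]
After op 7 (branch): HEAD=topic@A [feat=A fix=B main=B topic=A]
After op 8 (reset): HEAD=topic@B [feat=A fix=B main=B topic=B]
After op 9 (reset): HEAD=topic@A [feat=A fix=B main=B topic=A]
ancestors(B) = {A,B}; B in? yes
ancestors(A) = {A}; A in? yes
ancestors(A) = {A}; B in? no

Answer: yes yes no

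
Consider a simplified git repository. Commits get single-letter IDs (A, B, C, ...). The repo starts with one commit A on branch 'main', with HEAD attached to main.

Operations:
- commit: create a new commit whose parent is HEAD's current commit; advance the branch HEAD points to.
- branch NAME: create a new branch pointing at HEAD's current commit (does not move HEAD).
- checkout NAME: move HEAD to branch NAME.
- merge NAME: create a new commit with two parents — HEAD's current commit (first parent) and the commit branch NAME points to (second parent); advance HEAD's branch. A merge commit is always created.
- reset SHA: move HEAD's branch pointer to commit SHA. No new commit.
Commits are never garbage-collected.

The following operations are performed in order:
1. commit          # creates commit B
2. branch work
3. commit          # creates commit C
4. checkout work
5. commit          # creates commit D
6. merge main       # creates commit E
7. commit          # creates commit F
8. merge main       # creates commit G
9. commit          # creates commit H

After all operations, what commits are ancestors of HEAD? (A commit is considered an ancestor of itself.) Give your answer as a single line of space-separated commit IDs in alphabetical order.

After op 1 (commit): HEAD=main@B [main=B]
After op 2 (branch): HEAD=main@B [main=B work=B]
After op 3 (commit): HEAD=main@C [main=C work=B]
After op 4 (checkout): HEAD=work@B [main=C work=B]
After op 5 (commit): HEAD=work@D [main=C work=D]
After op 6 (merge): HEAD=work@E [main=C work=E]
After op 7 (commit): HEAD=work@F [main=C work=F]
After op 8 (merge): HEAD=work@G [main=C work=G]
After op 9 (commit): HEAD=work@H [main=C work=H]

Answer: A B C D E F G H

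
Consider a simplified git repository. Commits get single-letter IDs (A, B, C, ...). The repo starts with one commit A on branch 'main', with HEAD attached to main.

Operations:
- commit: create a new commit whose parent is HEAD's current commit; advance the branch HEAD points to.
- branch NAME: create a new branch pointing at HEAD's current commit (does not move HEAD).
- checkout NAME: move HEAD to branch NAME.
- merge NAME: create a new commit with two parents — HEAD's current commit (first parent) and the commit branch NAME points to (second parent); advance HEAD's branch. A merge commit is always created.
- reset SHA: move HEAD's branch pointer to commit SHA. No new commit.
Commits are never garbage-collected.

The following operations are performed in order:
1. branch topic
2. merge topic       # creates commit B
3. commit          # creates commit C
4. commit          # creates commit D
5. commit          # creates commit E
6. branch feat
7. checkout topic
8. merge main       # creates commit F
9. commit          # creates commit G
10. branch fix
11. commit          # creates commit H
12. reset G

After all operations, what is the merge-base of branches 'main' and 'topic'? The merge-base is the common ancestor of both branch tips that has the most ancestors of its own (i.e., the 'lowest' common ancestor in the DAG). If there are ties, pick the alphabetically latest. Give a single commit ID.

After op 1 (branch): HEAD=main@A [main=A topic=A]
After op 2 (merge): HEAD=main@B [main=B topic=A]
After op 3 (commit): HEAD=main@C [main=C topic=A]
After op 4 (commit): HEAD=main@D [main=D topic=A]
After op 5 (commit): HEAD=main@E [main=E topic=A]
After op 6 (branch): HEAD=main@E [feat=E main=E topic=A]
After op 7 (checkout): HEAD=topic@A [feat=E main=E topic=A]
After op 8 (merge): HEAD=topic@F [feat=E main=E topic=F]
After op 9 (commit): HEAD=topic@G [feat=E main=E topic=G]
After op 10 (branch): HEAD=topic@G [feat=E fix=G main=E topic=G]
After op 11 (commit): HEAD=topic@H [feat=E fix=G main=E topic=H]
After op 12 (reset): HEAD=topic@G [feat=E fix=G main=E topic=G]
ancestors(main=E): ['A', 'B', 'C', 'D', 'E']
ancestors(topic=G): ['A', 'B', 'C', 'D', 'E', 'F', 'G']
common: ['A', 'B', 'C', 'D', 'E']

Answer: E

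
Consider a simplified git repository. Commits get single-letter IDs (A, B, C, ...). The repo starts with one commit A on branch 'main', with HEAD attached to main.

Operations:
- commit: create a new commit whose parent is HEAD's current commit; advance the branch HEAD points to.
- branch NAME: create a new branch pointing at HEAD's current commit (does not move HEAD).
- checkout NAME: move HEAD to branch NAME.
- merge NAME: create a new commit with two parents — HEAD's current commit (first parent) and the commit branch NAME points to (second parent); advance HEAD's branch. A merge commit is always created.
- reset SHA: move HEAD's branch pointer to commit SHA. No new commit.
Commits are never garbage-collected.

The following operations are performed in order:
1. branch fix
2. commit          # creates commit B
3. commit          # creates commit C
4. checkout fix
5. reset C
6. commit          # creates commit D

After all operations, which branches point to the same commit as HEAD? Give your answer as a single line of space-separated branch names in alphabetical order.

After op 1 (branch): HEAD=main@A [fix=A main=A]
After op 2 (commit): HEAD=main@B [fix=A main=B]
After op 3 (commit): HEAD=main@C [fix=A main=C]
After op 4 (checkout): HEAD=fix@A [fix=A main=C]
After op 5 (reset): HEAD=fix@C [fix=C main=C]
After op 6 (commit): HEAD=fix@D [fix=D main=C]

Answer: fix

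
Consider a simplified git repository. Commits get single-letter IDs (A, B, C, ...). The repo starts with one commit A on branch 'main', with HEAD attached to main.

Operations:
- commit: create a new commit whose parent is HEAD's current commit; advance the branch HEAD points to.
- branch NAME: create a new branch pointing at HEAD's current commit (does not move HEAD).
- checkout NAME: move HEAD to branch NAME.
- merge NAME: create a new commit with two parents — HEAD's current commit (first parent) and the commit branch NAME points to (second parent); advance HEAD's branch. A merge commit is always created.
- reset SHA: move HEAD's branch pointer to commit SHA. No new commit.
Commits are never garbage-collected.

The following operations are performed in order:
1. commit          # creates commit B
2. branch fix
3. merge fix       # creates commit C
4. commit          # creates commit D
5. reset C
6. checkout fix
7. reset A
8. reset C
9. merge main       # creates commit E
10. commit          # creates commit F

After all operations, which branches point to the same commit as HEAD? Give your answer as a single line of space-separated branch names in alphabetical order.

Answer: fix

Derivation:
After op 1 (commit): HEAD=main@B [main=B]
After op 2 (branch): HEAD=main@B [fix=B main=B]
After op 3 (merge): HEAD=main@C [fix=B main=C]
After op 4 (commit): HEAD=main@D [fix=B main=D]
After op 5 (reset): HEAD=main@C [fix=B main=C]
After op 6 (checkout): HEAD=fix@B [fix=B main=C]
After op 7 (reset): HEAD=fix@A [fix=A main=C]
After op 8 (reset): HEAD=fix@C [fix=C main=C]
After op 9 (merge): HEAD=fix@E [fix=E main=C]
After op 10 (commit): HEAD=fix@F [fix=F main=C]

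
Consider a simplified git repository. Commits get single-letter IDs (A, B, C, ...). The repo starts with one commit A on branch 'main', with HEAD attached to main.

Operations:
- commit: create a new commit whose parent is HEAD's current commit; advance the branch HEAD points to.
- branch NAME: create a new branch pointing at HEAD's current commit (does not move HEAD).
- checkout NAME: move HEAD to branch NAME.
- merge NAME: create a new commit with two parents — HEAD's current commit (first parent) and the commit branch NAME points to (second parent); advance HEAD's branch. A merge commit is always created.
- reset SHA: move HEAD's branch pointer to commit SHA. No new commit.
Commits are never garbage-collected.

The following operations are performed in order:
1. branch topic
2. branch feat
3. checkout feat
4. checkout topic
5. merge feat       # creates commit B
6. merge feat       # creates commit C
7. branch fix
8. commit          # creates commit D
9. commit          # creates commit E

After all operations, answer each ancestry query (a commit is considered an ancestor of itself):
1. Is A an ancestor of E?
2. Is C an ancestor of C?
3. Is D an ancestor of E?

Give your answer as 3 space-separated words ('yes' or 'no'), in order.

Answer: yes yes yes

Derivation:
After op 1 (branch): HEAD=main@A [main=A topic=A]
After op 2 (branch): HEAD=main@A [feat=A main=A topic=A]
After op 3 (checkout): HEAD=feat@A [feat=A main=A topic=A]
After op 4 (checkout): HEAD=topic@A [feat=A main=A topic=A]
After op 5 (merge): HEAD=topic@B [feat=A main=A topic=B]
After op 6 (merge): HEAD=topic@C [feat=A main=A topic=C]
After op 7 (branch): HEAD=topic@C [feat=A fix=C main=A topic=C]
After op 8 (commit): HEAD=topic@D [feat=A fix=C main=A topic=D]
After op 9 (commit): HEAD=topic@E [feat=A fix=C main=A topic=E]
ancestors(E) = {A,B,C,D,E}; A in? yes
ancestors(C) = {A,B,C}; C in? yes
ancestors(E) = {A,B,C,D,E}; D in? yes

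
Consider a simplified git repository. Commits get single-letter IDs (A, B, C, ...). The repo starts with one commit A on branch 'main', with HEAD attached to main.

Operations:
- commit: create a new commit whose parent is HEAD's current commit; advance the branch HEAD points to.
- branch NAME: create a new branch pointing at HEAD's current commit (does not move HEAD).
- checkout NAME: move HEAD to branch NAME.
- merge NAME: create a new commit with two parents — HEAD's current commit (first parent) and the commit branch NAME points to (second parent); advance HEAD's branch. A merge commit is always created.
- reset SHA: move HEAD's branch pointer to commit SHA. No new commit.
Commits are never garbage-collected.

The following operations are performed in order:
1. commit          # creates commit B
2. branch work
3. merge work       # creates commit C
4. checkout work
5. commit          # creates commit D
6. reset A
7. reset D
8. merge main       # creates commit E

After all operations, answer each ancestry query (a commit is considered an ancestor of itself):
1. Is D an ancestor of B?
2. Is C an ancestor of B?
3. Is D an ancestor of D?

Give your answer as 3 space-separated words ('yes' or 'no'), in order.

After op 1 (commit): HEAD=main@B [main=B]
After op 2 (branch): HEAD=main@B [main=B work=B]
After op 3 (merge): HEAD=main@C [main=C work=B]
After op 4 (checkout): HEAD=work@B [main=C work=B]
After op 5 (commit): HEAD=work@D [main=C work=D]
After op 6 (reset): HEAD=work@A [main=C work=A]
After op 7 (reset): HEAD=work@D [main=C work=D]
After op 8 (merge): HEAD=work@E [main=C work=E]
ancestors(B) = {A,B}; D in? no
ancestors(B) = {A,B}; C in? no
ancestors(D) = {A,B,D}; D in? yes

Answer: no no yes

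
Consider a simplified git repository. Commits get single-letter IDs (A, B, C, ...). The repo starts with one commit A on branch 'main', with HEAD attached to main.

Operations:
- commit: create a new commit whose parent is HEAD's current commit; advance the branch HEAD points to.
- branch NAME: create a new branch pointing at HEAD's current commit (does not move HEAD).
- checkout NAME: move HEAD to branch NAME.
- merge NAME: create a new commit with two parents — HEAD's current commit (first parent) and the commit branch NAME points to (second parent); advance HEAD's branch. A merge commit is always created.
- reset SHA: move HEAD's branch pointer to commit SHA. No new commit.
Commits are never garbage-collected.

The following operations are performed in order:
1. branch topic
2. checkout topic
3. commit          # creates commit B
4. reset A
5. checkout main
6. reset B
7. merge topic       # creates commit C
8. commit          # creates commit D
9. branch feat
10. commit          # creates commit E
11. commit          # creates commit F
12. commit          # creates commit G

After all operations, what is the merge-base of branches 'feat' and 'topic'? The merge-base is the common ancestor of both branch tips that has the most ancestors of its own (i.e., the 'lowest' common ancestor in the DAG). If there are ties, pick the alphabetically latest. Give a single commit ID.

After op 1 (branch): HEAD=main@A [main=A topic=A]
After op 2 (checkout): HEAD=topic@A [main=A topic=A]
After op 3 (commit): HEAD=topic@B [main=A topic=B]
After op 4 (reset): HEAD=topic@A [main=A topic=A]
After op 5 (checkout): HEAD=main@A [main=A topic=A]
After op 6 (reset): HEAD=main@B [main=B topic=A]
After op 7 (merge): HEAD=main@C [main=C topic=A]
After op 8 (commit): HEAD=main@D [main=D topic=A]
After op 9 (branch): HEAD=main@D [feat=D main=D topic=A]
After op 10 (commit): HEAD=main@E [feat=D main=E topic=A]
After op 11 (commit): HEAD=main@F [feat=D main=F topic=A]
After op 12 (commit): HEAD=main@G [feat=D main=G topic=A]
ancestors(feat=D): ['A', 'B', 'C', 'D']
ancestors(topic=A): ['A']
common: ['A']

Answer: A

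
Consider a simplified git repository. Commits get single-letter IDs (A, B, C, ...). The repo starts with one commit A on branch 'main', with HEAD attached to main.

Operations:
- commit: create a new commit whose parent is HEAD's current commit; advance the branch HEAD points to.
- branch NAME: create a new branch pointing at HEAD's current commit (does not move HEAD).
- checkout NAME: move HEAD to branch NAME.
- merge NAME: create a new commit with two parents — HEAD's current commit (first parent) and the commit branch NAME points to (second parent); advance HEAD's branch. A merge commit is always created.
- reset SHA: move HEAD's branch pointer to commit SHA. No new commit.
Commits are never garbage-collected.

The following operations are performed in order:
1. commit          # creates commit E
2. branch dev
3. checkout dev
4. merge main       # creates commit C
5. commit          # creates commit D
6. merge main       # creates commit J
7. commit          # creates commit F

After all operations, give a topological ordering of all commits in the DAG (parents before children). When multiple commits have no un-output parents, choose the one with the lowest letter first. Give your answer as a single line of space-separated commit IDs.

After op 1 (commit): HEAD=main@E [main=E]
After op 2 (branch): HEAD=main@E [dev=E main=E]
After op 3 (checkout): HEAD=dev@E [dev=E main=E]
After op 4 (merge): HEAD=dev@C [dev=C main=E]
After op 5 (commit): HEAD=dev@D [dev=D main=E]
After op 6 (merge): HEAD=dev@J [dev=J main=E]
After op 7 (commit): HEAD=dev@F [dev=F main=E]
commit A: parents=[]
commit C: parents=['E', 'E']
commit D: parents=['C']
commit E: parents=['A']
commit F: parents=['J']
commit J: parents=['D', 'E']

Answer: A E C D J F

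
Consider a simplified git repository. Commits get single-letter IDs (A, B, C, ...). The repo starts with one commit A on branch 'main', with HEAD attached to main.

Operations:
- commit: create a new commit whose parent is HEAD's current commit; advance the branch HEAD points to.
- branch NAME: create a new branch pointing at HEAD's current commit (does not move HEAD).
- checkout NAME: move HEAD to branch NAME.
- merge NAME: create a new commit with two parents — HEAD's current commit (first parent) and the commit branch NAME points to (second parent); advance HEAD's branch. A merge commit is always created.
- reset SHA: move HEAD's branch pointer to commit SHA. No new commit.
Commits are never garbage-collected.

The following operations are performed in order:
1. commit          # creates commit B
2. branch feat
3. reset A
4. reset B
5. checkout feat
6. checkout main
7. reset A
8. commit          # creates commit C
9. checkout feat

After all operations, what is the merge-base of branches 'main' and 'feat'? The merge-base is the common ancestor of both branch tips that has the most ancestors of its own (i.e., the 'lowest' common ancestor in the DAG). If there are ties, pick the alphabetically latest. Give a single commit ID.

After op 1 (commit): HEAD=main@B [main=B]
After op 2 (branch): HEAD=main@B [feat=B main=B]
After op 3 (reset): HEAD=main@A [feat=B main=A]
After op 4 (reset): HEAD=main@B [feat=B main=B]
After op 5 (checkout): HEAD=feat@B [feat=B main=B]
After op 6 (checkout): HEAD=main@B [feat=B main=B]
After op 7 (reset): HEAD=main@A [feat=B main=A]
After op 8 (commit): HEAD=main@C [feat=B main=C]
After op 9 (checkout): HEAD=feat@B [feat=B main=C]
ancestors(main=C): ['A', 'C']
ancestors(feat=B): ['A', 'B']
common: ['A']

Answer: A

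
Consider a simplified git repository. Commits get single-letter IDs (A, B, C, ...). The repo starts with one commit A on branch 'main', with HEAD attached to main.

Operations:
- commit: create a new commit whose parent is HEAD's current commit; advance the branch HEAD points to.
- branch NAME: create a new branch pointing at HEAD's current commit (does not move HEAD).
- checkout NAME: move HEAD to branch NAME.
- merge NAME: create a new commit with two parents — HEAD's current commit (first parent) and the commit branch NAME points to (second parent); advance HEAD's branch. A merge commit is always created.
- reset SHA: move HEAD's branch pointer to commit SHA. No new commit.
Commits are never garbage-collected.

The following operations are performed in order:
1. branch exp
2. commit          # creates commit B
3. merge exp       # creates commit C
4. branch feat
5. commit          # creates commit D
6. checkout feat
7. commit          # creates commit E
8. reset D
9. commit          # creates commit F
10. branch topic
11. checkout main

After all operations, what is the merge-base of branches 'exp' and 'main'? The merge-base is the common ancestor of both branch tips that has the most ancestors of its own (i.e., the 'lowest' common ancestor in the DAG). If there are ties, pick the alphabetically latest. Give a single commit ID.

After op 1 (branch): HEAD=main@A [exp=A main=A]
After op 2 (commit): HEAD=main@B [exp=A main=B]
After op 3 (merge): HEAD=main@C [exp=A main=C]
After op 4 (branch): HEAD=main@C [exp=A feat=C main=C]
After op 5 (commit): HEAD=main@D [exp=A feat=C main=D]
After op 6 (checkout): HEAD=feat@C [exp=A feat=C main=D]
After op 7 (commit): HEAD=feat@E [exp=A feat=E main=D]
After op 8 (reset): HEAD=feat@D [exp=A feat=D main=D]
After op 9 (commit): HEAD=feat@F [exp=A feat=F main=D]
After op 10 (branch): HEAD=feat@F [exp=A feat=F main=D topic=F]
After op 11 (checkout): HEAD=main@D [exp=A feat=F main=D topic=F]
ancestors(exp=A): ['A']
ancestors(main=D): ['A', 'B', 'C', 'D']
common: ['A']

Answer: A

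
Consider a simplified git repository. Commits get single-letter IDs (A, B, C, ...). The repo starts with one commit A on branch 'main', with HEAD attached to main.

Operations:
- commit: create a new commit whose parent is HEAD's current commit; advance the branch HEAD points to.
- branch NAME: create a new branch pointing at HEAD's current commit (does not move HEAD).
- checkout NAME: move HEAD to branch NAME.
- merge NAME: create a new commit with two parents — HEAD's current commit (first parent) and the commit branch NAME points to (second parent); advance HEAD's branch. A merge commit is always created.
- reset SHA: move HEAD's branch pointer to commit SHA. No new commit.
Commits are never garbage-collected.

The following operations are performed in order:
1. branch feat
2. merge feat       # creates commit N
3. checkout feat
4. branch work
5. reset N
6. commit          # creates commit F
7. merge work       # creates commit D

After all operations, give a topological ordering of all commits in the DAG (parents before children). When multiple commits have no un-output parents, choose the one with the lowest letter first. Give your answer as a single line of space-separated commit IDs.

Answer: A N F D

Derivation:
After op 1 (branch): HEAD=main@A [feat=A main=A]
After op 2 (merge): HEAD=main@N [feat=A main=N]
After op 3 (checkout): HEAD=feat@A [feat=A main=N]
After op 4 (branch): HEAD=feat@A [feat=A main=N work=A]
After op 5 (reset): HEAD=feat@N [feat=N main=N work=A]
After op 6 (commit): HEAD=feat@F [feat=F main=N work=A]
After op 7 (merge): HEAD=feat@D [feat=D main=N work=A]
commit A: parents=[]
commit D: parents=['F', 'A']
commit F: parents=['N']
commit N: parents=['A', 'A']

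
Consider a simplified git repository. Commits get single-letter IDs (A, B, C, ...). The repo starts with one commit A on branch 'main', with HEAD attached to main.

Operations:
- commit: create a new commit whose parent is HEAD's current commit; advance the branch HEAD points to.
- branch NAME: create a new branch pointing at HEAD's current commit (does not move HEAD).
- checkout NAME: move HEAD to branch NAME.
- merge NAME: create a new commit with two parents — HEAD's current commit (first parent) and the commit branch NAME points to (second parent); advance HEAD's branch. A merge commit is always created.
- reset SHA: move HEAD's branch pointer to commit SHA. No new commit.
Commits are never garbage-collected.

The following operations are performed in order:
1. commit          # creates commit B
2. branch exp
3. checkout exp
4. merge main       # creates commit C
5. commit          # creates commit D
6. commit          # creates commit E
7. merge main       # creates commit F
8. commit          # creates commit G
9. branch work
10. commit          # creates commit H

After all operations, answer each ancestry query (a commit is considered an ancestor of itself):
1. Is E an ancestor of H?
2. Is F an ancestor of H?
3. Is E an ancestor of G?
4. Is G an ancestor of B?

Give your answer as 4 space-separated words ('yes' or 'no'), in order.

Answer: yes yes yes no

Derivation:
After op 1 (commit): HEAD=main@B [main=B]
After op 2 (branch): HEAD=main@B [exp=B main=B]
After op 3 (checkout): HEAD=exp@B [exp=B main=B]
After op 4 (merge): HEAD=exp@C [exp=C main=B]
After op 5 (commit): HEAD=exp@D [exp=D main=B]
After op 6 (commit): HEAD=exp@E [exp=E main=B]
After op 7 (merge): HEAD=exp@F [exp=F main=B]
After op 8 (commit): HEAD=exp@G [exp=G main=B]
After op 9 (branch): HEAD=exp@G [exp=G main=B work=G]
After op 10 (commit): HEAD=exp@H [exp=H main=B work=G]
ancestors(H) = {A,B,C,D,E,F,G,H}; E in? yes
ancestors(H) = {A,B,C,D,E,F,G,H}; F in? yes
ancestors(G) = {A,B,C,D,E,F,G}; E in? yes
ancestors(B) = {A,B}; G in? no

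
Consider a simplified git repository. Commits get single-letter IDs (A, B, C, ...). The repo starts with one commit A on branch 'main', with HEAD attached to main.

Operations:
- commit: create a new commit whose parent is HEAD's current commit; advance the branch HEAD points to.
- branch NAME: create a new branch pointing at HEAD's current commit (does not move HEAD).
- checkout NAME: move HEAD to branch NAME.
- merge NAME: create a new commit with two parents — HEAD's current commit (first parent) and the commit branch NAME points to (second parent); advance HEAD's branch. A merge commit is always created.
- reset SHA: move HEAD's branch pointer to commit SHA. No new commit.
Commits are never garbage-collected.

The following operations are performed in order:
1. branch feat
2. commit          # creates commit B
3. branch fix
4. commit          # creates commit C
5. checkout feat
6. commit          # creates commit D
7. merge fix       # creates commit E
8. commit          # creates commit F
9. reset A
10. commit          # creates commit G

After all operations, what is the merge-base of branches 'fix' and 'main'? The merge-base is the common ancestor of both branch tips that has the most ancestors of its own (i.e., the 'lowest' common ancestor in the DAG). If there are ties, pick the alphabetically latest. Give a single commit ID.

Answer: B

Derivation:
After op 1 (branch): HEAD=main@A [feat=A main=A]
After op 2 (commit): HEAD=main@B [feat=A main=B]
After op 3 (branch): HEAD=main@B [feat=A fix=B main=B]
After op 4 (commit): HEAD=main@C [feat=A fix=B main=C]
After op 5 (checkout): HEAD=feat@A [feat=A fix=B main=C]
After op 6 (commit): HEAD=feat@D [feat=D fix=B main=C]
After op 7 (merge): HEAD=feat@E [feat=E fix=B main=C]
After op 8 (commit): HEAD=feat@F [feat=F fix=B main=C]
After op 9 (reset): HEAD=feat@A [feat=A fix=B main=C]
After op 10 (commit): HEAD=feat@G [feat=G fix=B main=C]
ancestors(fix=B): ['A', 'B']
ancestors(main=C): ['A', 'B', 'C']
common: ['A', 'B']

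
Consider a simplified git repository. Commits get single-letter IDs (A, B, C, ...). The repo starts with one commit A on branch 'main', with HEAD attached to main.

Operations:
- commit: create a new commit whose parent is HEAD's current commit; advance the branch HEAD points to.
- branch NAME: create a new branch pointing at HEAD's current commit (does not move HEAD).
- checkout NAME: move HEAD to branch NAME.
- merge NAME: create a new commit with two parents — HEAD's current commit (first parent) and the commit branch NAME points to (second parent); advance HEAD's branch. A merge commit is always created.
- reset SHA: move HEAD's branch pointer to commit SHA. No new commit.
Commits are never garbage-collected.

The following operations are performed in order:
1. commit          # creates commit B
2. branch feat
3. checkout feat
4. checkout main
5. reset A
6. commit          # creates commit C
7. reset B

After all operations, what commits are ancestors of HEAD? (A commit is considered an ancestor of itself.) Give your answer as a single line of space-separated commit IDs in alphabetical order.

Answer: A B

Derivation:
After op 1 (commit): HEAD=main@B [main=B]
After op 2 (branch): HEAD=main@B [feat=B main=B]
After op 3 (checkout): HEAD=feat@B [feat=B main=B]
After op 4 (checkout): HEAD=main@B [feat=B main=B]
After op 5 (reset): HEAD=main@A [feat=B main=A]
After op 6 (commit): HEAD=main@C [feat=B main=C]
After op 7 (reset): HEAD=main@B [feat=B main=B]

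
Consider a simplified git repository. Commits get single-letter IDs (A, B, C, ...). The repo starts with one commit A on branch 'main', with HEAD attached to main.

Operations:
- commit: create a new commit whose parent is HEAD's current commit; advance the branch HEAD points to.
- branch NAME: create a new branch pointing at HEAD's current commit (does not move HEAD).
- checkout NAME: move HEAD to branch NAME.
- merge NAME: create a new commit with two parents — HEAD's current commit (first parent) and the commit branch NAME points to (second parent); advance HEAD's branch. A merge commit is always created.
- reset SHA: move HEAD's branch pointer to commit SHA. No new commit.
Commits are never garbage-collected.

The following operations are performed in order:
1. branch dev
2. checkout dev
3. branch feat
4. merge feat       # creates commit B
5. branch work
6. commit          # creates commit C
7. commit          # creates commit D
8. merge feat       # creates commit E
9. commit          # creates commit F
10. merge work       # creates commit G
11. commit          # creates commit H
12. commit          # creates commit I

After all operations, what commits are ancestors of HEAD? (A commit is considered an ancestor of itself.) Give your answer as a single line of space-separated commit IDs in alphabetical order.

Answer: A B C D E F G H I

Derivation:
After op 1 (branch): HEAD=main@A [dev=A main=A]
After op 2 (checkout): HEAD=dev@A [dev=A main=A]
After op 3 (branch): HEAD=dev@A [dev=A feat=A main=A]
After op 4 (merge): HEAD=dev@B [dev=B feat=A main=A]
After op 5 (branch): HEAD=dev@B [dev=B feat=A main=A work=B]
After op 6 (commit): HEAD=dev@C [dev=C feat=A main=A work=B]
After op 7 (commit): HEAD=dev@D [dev=D feat=A main=A work=B]
After op 8 (merge): HEAD=dev@E [dev=E feat=A main=A work=B]
After op 9 (commit): HEAD=dev@F [dev=F feat=A main=A work=B]
After op 10 (merge): HEAD=dev@G [dev=G feat=A main=A work=B]
After op 11 (commit): HEAD=dev@H [dev=H feat=A main=A work=B]
After op 12 (commit): HEAD=dev@I [dev=I feat=A main=A work=B]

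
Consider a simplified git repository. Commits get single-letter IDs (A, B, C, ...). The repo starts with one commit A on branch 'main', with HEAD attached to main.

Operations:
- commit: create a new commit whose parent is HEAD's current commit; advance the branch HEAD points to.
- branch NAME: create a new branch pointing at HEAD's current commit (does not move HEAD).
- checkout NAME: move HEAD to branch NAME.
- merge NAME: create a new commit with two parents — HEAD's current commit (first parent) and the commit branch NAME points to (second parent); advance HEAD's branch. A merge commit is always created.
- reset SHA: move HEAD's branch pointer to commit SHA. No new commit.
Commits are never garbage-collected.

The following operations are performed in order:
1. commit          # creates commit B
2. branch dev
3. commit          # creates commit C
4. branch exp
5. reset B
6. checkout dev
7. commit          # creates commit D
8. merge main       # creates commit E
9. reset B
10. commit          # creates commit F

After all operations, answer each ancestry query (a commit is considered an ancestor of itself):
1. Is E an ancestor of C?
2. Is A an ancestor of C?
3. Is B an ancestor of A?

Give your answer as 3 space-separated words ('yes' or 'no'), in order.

After op 1 (commit): HEAD=main@B [main=B]
After op 2 (branch): HEAD=main@B [dev=B main=B]
After op 3 (commit): HEAD=main@C [dev=B main=C]
After op 4 (branch): HEAD=main@C [dev=B exp=C main=C]
After op 5 (reset): HEAD=main@B [dev=B exp=C main=B]
After op 6 (checkout): HEAD=dev@B [dev=B exp=C main=B]
After op 7 (commit): HEAD=dev@D [dev=D exp=C main=B]
After op 8 (merge): HEAD=dev@E [dev=E exp=C main=B]
After op 9 (reset): HEAD=dev@B [dev=B exp=C main=B]
After op 10 (commit): HEAD=dev@F [dev=F exp=C main=B]
ancestors(C) = {A,B,C}; E in? no
ancestors(C) = {A,B,C}; A in? yes
ancestors(A) = {A}; B in? no

Answer: no yes no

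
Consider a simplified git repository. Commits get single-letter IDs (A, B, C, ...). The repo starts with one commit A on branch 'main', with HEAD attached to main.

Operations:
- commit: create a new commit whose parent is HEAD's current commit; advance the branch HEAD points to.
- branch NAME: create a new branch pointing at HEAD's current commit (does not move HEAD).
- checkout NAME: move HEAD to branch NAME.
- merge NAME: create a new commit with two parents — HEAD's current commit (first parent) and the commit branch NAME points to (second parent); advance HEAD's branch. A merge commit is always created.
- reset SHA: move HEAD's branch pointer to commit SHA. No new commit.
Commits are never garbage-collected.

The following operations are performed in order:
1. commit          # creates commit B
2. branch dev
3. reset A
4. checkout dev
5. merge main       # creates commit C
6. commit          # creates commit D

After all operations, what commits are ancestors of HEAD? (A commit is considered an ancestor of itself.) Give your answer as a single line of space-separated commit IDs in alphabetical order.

After op 1 (commit): HEAD=main@B [main=B]
After op 2 (branch): HEAD=main@B [dev=B main=B]
After op 3 (reset): HEAD=main@A [dev=B main=A]
After op 4 (checkout): HEAD=dev@B [dev=B main=A]
After op 5 (merge): HEAD=dev@C [dev=C main=A]
After op 6 (commit): HEAD=dev@D [dev=D main=A]

Answer: A B C D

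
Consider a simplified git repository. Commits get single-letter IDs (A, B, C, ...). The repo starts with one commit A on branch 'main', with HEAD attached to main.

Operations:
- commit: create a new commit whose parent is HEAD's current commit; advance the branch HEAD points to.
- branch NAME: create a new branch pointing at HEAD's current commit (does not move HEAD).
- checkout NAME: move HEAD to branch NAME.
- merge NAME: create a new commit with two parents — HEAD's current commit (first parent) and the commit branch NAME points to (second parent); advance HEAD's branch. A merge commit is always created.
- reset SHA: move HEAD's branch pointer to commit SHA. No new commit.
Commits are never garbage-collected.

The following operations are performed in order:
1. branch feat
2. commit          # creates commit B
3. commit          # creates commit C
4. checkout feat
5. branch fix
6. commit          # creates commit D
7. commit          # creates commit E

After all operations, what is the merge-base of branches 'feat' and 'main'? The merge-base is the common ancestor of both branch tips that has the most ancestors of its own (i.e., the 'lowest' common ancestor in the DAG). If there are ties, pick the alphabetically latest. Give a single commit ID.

Answer: A

Derivation:
After op 1 (branch): HEAD=main@A [feat=A main=A]
After op 2 (commit): HEAD=main@B [feat=A main=B]
After op 3 (commit): HEAD=main@C [feat=A main=C]
After op 4 (checkout): HEAD=feat@A [feat=A main=C]
After op 5 (branch): HEAD=feat@A [feat=A fix=A main=C]
After op 6 (commit): HEAD=feat@D [feat=D fix=A main=C]
After op 7 (commit): HEAD=feat@E [feat=E fix=A main=C]
ancestors(feat=E): ['A', 'D', 'E']
ancestors(main=C): ['A', 'B', 'C']
common: ['A']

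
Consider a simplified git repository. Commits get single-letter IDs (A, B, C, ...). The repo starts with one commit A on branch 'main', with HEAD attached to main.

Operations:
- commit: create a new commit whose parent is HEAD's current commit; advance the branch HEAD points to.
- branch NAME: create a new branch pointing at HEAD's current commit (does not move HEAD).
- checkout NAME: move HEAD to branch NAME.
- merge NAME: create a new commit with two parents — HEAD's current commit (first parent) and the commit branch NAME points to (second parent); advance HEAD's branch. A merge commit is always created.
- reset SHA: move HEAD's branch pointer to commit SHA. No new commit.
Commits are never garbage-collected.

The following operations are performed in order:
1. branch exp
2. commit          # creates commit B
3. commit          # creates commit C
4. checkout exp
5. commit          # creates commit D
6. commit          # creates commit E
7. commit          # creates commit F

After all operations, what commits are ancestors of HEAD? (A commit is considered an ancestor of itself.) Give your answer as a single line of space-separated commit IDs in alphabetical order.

After op 1 (branch): HEAD=main@A [exp=A main=A]
After op 2 (commit): HEAD=main@B [exp=A main=B]
After op 3 (commit): HEAD=main@C [exp=A main=C]
After op 4 (checkout): HEAD=exp@A [exp=A main=C]
After op 5 (commit): HEAD=exp@D [exp=D main=C]
After op 6 (commit): HEAD=exp@E [exp=E main=C]
After op 7 (commit): HEAD=exp@F [exp=F main=C]

Answer: A D E F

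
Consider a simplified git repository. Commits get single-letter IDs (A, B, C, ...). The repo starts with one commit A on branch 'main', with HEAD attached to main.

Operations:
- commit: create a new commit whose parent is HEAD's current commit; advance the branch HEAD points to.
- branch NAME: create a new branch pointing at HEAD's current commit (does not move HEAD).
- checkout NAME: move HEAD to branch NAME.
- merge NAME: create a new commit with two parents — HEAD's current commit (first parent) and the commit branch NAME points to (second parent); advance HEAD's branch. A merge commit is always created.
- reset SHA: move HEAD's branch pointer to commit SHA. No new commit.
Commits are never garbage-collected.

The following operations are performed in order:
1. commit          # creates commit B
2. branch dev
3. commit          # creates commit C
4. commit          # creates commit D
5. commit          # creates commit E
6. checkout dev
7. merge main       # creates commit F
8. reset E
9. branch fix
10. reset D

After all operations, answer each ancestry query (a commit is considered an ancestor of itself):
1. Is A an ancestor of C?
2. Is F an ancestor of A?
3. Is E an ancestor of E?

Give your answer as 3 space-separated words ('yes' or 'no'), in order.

After op 1 (commit): HEAD=main@B [main=B]
After op 2 (branch): HEAD=main@B [dev=B main=B]
After op 3 (commit): HEAD=main@C [dev=B main=C]
After op 4 (commit): HEAD=main@D [dev=B main=D]
After op 5 (commit): HEAD=main@E [dev=B main=E]
After op 6 (checkout): HEAD=dev@B [dev=B main=E]
After op 7 (merge): HEAD=dev@F [dev=F main=E]
After op 8 (reset): HEAD=dev@E [dev=E main=E]
After op 9 (branch): HEAD=dev@E [dev=E fix=E main=E]
After op 10 (reset): HEAD=dev@D [dev=D fix=E main=E]
ancestors(C) = {A,B,C}; A in? yes
ancestors(A) = {A}; F in? no
ancestors(E) = {A,B,C,D,E}; E in? yes

Answer: yes no yes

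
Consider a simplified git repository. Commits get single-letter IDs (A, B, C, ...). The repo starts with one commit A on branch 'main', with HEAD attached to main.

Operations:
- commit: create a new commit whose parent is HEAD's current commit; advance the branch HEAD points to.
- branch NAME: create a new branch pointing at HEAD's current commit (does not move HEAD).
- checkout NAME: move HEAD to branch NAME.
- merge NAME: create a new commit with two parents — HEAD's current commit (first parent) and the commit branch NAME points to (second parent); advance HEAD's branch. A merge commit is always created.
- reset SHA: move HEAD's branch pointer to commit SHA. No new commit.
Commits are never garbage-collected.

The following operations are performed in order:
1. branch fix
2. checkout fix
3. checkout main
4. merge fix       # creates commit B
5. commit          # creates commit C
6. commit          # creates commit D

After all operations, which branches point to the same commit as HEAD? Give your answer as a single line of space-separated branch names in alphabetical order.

Answer: main

Derivation:
After op 1 (branch): HEAD=main@A [fix=A main=A]
After op 2 (checkout): HEAD=fix@A [fix=A main=A]
After op 3 (checkout): HEAD=main@A [fix=A main=A]
After op 4 (merge): HEAD=main@B [fix=A main=B]
After op 5 (commit): HEAD=main@C [fix=A main=C]
After op 6 (commit): HEAD=main@D [fix=A main=D]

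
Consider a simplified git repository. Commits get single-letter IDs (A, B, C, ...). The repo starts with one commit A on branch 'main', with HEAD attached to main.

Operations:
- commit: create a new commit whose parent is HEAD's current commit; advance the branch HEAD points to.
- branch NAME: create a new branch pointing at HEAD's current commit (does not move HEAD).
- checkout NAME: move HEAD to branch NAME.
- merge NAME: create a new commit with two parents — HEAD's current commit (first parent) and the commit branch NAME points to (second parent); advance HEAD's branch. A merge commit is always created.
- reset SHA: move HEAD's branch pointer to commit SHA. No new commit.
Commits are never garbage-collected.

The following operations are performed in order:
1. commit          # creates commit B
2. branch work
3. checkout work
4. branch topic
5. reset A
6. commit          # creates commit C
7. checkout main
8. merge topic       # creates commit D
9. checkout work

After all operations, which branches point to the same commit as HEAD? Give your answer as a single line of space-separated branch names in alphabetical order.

After op 1 (commit): HEAD=main@B [main=B]
After op 2 (branch): HEAD=main@B [main=B work=B]
After op 3 (checkout): HEAD=work@B [main=B work=B]
After op 4 (branch): HEAD=work@B [main=B topic=B work=B]
After op 5 (reset): HEAD=work@A [main=B topic=B work=A]
After op 6 (commit): HEAD=work@C [main=B topic=B work=C]
After op 7 (checkout): HEAD=main@B [main=B topic=B work=C]
After op 8 (merge): HEAD=main@D [main=D topic=B work=C]
After op 9 (checkout): HEAD=work@C [main=D topic=B work=C]

Answer: work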